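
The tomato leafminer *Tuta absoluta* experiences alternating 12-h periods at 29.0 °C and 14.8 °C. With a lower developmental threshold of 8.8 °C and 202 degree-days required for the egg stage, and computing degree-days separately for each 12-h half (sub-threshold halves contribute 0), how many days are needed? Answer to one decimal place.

Day half: max(0, 29.0 − 8.8) × 0.5 = 20.2 × 0.5 = 10.10 DD.
Night half: max(0, 14.8 − 8.8) × 0.5 = 6.0 × 0.5 = 3.00 DD.
Per 24 h: 13.10 DD/day.
Duration = 202 / 13.10 = 15.420 ≈ 15.4 days.

15.4 days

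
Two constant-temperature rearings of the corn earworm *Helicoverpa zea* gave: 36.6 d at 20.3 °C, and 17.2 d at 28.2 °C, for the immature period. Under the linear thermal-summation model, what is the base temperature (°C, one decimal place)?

13.3 °C

Under the model K = D·(T − T_b), so D₁·(T₁ − T_b) = D₂·(T₂ − T_b).
36.6·(20.3 − T_b) = 17.2·(28.2 − T_b)
T_b = (36.6·20.3 − 17.2·28.2) / (36.6 − 17.2) = 257.94 / 19.4 = 13.296 °C ≈ 13.3 °C.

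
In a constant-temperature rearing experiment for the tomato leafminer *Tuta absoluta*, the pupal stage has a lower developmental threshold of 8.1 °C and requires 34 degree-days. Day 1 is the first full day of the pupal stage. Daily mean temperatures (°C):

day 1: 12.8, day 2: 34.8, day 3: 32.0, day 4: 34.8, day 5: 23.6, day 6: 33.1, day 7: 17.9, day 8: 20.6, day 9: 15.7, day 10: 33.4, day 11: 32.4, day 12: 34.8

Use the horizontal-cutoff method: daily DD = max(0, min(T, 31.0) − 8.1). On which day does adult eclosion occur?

Daily DD above 8.1 °C (capped at 22.9): 4.7, 22.9, 22.9, 22.9, 15.5, 22.9, 9.8, 12.5, 7.6, 22.9, 22.9, 22.9.
Cumulative: 4.7, 27.6, 50.5, 73.4, 88.9, 111.8, 121.6, 134.1, 141.7, 164.6, 187.5, 210.4.
The total first reaches 34 DD on day 3.

day 3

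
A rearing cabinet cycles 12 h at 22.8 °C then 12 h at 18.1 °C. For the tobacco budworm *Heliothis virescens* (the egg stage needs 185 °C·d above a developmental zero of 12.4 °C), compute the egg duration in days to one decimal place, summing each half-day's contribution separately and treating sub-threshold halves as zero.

Day half: max(0, 22.8 − 12.4) × 0.5 = 10.4 × 0.5 = 5.20 DD.
Night half: max(0, 18.1 − 12.4) × 0.5 = 5.7 × 0.5 = 2.85 DD.
Per 24 h: 8.05 DD/day.
Duration = 185 / 8.05 = 22.981 ≈ 23.0 days.

23.0 days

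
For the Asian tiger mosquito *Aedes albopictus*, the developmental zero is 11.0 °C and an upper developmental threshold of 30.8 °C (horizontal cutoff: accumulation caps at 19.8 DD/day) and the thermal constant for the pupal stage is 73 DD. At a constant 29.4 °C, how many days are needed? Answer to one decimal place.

Daily accumulation = 29.4 − 11.0 = 18.4 DD/day.
Duration = 73 / 18.4 = 3.967 ≈ 4.0 days.

4.0 days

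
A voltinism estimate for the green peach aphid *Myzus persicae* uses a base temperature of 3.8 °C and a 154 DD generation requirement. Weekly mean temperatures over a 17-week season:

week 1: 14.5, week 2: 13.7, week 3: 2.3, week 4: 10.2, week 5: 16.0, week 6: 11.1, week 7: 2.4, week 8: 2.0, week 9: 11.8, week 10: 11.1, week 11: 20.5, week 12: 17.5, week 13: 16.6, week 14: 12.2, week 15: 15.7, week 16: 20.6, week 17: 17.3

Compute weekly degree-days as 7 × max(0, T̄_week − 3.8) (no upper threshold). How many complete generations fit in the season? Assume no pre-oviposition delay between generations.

7 generations

Weekly DD (7 × max(0, T̄ − 3.8)): 74.9, 69.3, 0.0, 44.8, 85.4, 51.1, 0.0, 0.0, 56.0, 51.1, 116.9, 95.9, 89.6, 58.8, 83.3, 117.6, 94.5.
Season total = 1089.2 DD.
Complete generations = ⌊1089.2 / 154⌋ = 7.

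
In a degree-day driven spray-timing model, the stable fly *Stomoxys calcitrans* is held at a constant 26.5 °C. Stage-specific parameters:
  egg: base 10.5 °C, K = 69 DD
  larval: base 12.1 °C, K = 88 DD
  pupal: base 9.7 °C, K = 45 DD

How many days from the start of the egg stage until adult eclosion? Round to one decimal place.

egg: 69 / (26.5 − 10.5) = 69 / 16.0 = 4.312 d.
larval: 88 / (26.5 − 12.1) = 88 / 14.4 = 6.111 d.
pupal: 45 / (26.5 − 9.7) = 45 / 16.8 = 2.679 d.
Sum = 13.102 ≈ 13.1 days.

13.1 days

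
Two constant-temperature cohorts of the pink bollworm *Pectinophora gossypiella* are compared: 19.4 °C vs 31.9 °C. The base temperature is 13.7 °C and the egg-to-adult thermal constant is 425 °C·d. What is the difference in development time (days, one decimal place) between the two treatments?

At 19.4 °C: 425 / (19.4 − 13.7) = 425 / 5.7 = 74.561 d.
At 31.9 °C: 425 / (31.9 − 13.7) = 425 / 18.2 = 23.352 d.
Difference = |74.561 − 23.352| = 51.210 ≈ 51.2 days.

51.2 days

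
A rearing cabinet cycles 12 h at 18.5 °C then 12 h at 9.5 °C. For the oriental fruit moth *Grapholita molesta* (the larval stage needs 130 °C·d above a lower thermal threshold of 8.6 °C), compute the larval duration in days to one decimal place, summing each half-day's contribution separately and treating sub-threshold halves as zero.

24.1 days

Day half: max(0, 18.5 − 8.6) × 0.5 = 9.9 × 0.5 = 4.95 DD.
Night half: max(0, 9.5 − 8.6) × 0.5 = 0.9 × 0.5 = 0.45 DD.
Per 24 h: 5.40 DD/day.
Duration = 130 / 5.40 = 24.074 ≈ 24.1 days.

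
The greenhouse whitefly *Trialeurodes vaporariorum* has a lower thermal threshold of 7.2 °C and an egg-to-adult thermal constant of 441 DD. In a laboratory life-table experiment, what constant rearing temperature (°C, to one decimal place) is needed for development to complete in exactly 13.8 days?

39.2 °C

Required daily accumulation = 441 / 13.8 = 31.957 DD/day.
T = T_base + 31.957 = 7.2 + 31.957 = 39.157 ≈ 39.2 °C.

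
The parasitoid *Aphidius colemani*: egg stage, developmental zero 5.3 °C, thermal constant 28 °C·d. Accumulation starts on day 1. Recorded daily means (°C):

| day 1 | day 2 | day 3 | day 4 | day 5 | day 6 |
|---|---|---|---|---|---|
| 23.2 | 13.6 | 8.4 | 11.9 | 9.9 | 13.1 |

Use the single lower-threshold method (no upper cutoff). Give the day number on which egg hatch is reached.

day 3

Daily DD above 5.3 °C: 17.9, 8.3, 3.1, 6.6, 4.6, 7.8.
Cumulative: 17.9, 26.2, 29.3, 35.9, 40.5, 48.3.
The total first reaches 28 DD on day 3.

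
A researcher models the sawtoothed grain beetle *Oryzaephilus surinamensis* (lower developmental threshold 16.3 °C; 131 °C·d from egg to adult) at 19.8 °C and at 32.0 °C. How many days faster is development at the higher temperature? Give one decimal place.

29.1 days

At 19.8 °C: 131 / (19.8 − 16.3) = 131 / 3.5 = 37.429 d.
At 32.0 °C: 131 / (32.0 − 16.3) = 131 / 15.7 = 8.344 d.
Difference = |37.429 − 8.344| = 29.085 ≈ 29.1 days.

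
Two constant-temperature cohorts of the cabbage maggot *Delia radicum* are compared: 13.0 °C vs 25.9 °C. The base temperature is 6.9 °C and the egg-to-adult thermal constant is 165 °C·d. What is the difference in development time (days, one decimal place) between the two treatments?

18.4 days

At 13.0 °C: 165 / (13.0 − 6.9) = 165 / 6.1 = 27.049 d.
At 25.9 °C: 165 / (25.9 − 6.9) = 165 / 19.0 = 8.684 d.
Difference = |27.049 − 8.684| = 18.365 ≈ 18.4 days.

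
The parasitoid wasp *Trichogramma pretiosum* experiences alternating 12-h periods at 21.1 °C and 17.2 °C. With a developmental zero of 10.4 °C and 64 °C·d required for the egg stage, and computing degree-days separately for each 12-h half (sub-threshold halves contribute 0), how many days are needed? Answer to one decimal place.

7.3 days

Day half: max(0, 21.1 − 10.4) × 0.5 = 10.7 × 0.5 = 5.35 DD.
Night half: max(0, 17.2 − 10.4) × 0.5 = 6.8 × 0.5 = 3.40 DD.
Per 24 h: 8.75 DD/day.
Duration = 64 / 8.75 = 7.314 ≈ 7.3 days.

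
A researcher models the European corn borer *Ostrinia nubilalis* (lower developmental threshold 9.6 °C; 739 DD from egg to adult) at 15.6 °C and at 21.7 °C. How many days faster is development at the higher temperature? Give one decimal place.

62.1 days

At 15.6 °C: 739 / (15.6 − 9.6) = 739 / 6.0 = 123.167 d.
At 21.7 °C: 739 / (21.7 − 9.6) = 739 / 12.1 = 61.074 d.
Difference = |123.167 − 61.074| = 62.092 ≈ 62.1 days.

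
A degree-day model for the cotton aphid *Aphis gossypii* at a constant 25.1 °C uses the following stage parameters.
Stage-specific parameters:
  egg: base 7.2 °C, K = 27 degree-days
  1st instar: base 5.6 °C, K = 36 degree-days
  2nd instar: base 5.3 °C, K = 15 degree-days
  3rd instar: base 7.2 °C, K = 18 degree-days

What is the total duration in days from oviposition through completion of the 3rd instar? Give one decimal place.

egg: 27 / (25.1 − 7.2) = 27 / 17.9 = 1.508 d.
1st instar: 36 / (25.1 − 5.6) = 36 / 19.5 = 1.846 d.
2nd instar: 15 / (25.1 − 5.3) = 15 / 19.8 = 0.758 d.
3rd instar: 18 / (25.1 − 7.2) = 18 / 17.9 = 1.006 d.
Sum = 5.118 ≈ 5.1 days.

5.1 days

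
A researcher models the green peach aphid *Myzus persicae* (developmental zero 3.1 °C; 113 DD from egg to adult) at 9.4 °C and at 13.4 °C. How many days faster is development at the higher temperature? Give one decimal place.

At 9.4 °C: 113 / (9.4 − 3.1) = 113 / 6.3 = 17.937 d.
At 13.4 °C: 113 / (13.4 − 3.1) = 113 / 10.3 = 10.971 d.
Difference = |17.937 − 10.971| = 6.966 ≈ 7.0 days.

7.0 days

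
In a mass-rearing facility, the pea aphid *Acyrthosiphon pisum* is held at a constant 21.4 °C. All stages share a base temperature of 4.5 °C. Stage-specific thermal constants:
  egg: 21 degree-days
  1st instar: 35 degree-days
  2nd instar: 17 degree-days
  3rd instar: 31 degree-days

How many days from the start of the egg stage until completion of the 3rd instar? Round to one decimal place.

Daily accumulation at 21.4 °C = 21.4 − 4.5 = 16.9 DD/day.
Total K = 21 + 35 + 17 + 31 = 104 DD.
Total duration = 104 / 16.9 = 6.154 ≈ 6.2 days.

6.2 days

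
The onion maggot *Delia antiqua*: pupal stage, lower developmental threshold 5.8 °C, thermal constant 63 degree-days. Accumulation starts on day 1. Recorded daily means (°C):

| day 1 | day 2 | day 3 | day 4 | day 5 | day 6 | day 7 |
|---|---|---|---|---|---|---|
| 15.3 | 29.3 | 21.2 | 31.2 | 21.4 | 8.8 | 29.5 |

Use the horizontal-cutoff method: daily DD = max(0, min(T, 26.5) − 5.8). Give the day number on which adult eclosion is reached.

day 4

Daily DD above 5.8 °C (capped at 20.7): 9.5, 20.7, 15.4, 20.7, 15.6, 3.0, 20.7.
Cumulative: 9.5, 30.2, 45.6, 66.3, 81.9, 84.9, 105.6.
The total first reaches 63 DD on day 4.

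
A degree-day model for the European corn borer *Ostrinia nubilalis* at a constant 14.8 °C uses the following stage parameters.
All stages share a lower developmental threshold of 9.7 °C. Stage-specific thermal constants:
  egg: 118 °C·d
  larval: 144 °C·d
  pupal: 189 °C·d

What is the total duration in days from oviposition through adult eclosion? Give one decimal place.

Daily accumulation at 14.8 °C = 14.8 − 9.7 = 5.1 DD/day.
Total K = 118 + 144 + 189 = 451 DD.
Total duration = 451 / 5.1 = 88.431 ≈ 88.4 days.

88.4 days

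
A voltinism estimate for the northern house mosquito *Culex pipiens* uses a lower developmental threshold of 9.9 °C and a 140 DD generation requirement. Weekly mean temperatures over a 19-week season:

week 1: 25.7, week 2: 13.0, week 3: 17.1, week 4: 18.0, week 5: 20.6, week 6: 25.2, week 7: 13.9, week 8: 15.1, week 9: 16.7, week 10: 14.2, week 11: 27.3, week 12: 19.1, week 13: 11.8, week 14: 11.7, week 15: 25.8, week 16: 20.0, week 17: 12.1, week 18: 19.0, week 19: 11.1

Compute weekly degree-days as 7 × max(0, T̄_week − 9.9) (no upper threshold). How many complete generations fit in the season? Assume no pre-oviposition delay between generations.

Weekly DD (7 × max(0, T̄ − 9.9)): 110.6, 21.7, 50.4, 56.7, 74.9, 107.1, 28.0, 36.4, 47.6, 30.1, 121.8, 64.4, 13.3, 12.6, 111.3, 70.7, 15.4, 63.7, 8.4.
Season total = 1045.1 DD.
Complete generations = ⌊1045.1 / 140⌋ = 7.

7 generations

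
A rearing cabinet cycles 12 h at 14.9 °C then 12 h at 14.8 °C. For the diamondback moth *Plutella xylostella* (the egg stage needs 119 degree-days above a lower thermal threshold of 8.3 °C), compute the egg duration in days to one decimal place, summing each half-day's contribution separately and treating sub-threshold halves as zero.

18.2 days

Day half: max(0, 14.9 − 8.3) × 0.5 = 6.6 × 0.5 = 3.30 DD.
Night half: max(0, 14.8 − 8.3) × 0.5 = 6.5 × 0.5 = 3.25 DD.
Per 24 h: 6.55 DD/day.
Duration = 119 / 6.55 = 18.168 ≈ 18.2 days.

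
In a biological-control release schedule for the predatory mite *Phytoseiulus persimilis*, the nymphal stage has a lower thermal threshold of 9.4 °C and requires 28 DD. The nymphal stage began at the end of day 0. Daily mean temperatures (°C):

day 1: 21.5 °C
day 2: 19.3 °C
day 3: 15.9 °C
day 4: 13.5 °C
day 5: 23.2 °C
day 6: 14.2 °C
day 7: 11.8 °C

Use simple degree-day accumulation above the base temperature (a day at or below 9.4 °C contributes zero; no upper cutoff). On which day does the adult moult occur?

Daily DD above 9.4 °C: 12.1, 9.9, 6.5, 4.1, 13.8, 4.8, 2.4.
Cumulative: 12.1, 22.0, 28.5, 32.6, 46.4, 51.2, 53.6.
The total first reaches 28 DD on day 3.

day 3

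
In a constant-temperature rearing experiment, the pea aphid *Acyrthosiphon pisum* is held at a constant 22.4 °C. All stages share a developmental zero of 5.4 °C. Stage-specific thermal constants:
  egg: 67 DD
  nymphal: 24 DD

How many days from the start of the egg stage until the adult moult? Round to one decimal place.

Daily accumulation at 22.4 °C = 22.4 − 5.4 = 17.0 DD/day.
Total K = 67 + 24 = 91 DD.
Total duration = 91 / 17.0 = 5.353 ≈ 5.4 days.

5.4 days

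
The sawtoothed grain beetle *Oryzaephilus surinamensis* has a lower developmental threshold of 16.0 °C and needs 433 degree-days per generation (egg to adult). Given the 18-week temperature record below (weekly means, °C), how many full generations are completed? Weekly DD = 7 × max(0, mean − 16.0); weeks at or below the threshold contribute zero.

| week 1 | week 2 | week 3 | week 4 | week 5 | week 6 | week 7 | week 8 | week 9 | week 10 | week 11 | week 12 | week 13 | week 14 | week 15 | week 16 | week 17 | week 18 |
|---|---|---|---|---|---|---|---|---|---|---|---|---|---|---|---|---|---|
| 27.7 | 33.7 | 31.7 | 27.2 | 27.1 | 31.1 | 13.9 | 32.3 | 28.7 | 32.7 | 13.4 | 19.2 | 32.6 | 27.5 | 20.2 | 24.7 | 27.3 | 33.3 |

Weekly DD (7 × max(0, T̄ − 16.0)): 81.9, 123.9, 109.9, 78.4, 77.7, 105.7, 0.0, 114.1, 88.9, 116.9, 0.0, 22.4, 116.2, 80.5, 29.4, 60.9, 79.1, 121.1.
Season total = 1407.0 DD.
Complete generations = ⌊1407.0 / 433⌋ = 3.

3 generations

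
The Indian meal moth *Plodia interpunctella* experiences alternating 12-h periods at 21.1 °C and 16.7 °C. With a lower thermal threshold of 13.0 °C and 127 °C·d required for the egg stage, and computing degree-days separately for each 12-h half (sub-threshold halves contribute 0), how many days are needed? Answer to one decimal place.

21.5 days

Day half: max(0, 21.1 − 13.0) × 0.5 = 8.1 × 0.5 = 4.05 DD.
Night half: max(0, 16.7 − 13.0) × 0.5 = 3.7 × 0.5 = 1.85 DD.
Per 24 h: 5.90 DD/day.
Duration = 127 / 5.90 = 21.525 ≈ 21.5 days.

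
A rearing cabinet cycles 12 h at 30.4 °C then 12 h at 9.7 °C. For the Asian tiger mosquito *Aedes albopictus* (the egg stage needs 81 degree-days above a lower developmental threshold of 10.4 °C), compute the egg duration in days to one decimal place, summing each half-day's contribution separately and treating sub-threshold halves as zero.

8.1 days

Day half: max(0, 30.4 − 10.4) × 0.5 = 20.0 × 0.5 = 10.00 DD.
Night half: max(0, 9.7 − 10.4) × 0.5 = 0.0 × 0.5 = 0.00 DD.
Per 24 h: 10.00 DD/day.
Duration = 81 / 10.00 = 8.100 ≈ 8.1 days.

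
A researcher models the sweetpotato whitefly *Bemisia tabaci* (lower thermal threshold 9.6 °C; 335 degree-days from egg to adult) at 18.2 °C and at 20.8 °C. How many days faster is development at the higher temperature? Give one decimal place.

At 18.2 °C: 335 / (18.2 − 9.6) = 335 / 8.6 = 38.953 d.
At 20.8 °C: 335 / (20.8 − 9.6) = 335 / 11.2 = 29.911 d.
Difference = |38.953 − 29.911| = 9.043 ≈ 9.0 days.

9.0 days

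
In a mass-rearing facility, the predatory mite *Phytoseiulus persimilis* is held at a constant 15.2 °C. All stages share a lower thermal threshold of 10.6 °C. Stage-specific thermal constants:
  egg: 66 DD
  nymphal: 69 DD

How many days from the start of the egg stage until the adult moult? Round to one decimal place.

29.3 days

Daily accumulation at 15.2 °C = 15.2 − 10.6 = 4.6 DD/day.
Total K = 66 + 69 = 135 DD.
Total duration = 135 / 4.6 = 29.348 ≈ 29.3 days.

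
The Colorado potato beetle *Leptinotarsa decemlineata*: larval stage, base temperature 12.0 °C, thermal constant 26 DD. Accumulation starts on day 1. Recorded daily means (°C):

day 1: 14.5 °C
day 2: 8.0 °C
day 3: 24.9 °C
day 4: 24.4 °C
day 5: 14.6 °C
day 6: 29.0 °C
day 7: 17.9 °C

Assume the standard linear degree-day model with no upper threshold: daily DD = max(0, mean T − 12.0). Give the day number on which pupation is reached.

day 4

Daily DD above 12.0 °C: 2.5, 0.0, 12.9, 12.4, 2.6, 17.0, 5.9.
Cumulative: 2.5, 2.5, 15.4, 27.8, 30.4, 47.4, 53.3.
The total first reaches 26 DD on day 4.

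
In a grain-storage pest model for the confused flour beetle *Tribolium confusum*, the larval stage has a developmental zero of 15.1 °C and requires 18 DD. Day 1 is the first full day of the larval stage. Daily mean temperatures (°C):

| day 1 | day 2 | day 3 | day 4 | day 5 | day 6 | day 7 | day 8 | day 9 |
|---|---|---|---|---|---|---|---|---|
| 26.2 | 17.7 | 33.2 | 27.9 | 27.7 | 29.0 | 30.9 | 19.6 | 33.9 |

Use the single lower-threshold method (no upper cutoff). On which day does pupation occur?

day 3

Daily DD above 15.1 °C: 11.1, 2.6, 18.1, 12.8, 12.6, 13.9, 15.8, 4.5, 18.8.
Cumulative: 11.1, 13.7, 31.8, 44.6, 57.2, 71.1, 86.9, 91.4, 110.2.
The total first reaches 18 DD on day 3.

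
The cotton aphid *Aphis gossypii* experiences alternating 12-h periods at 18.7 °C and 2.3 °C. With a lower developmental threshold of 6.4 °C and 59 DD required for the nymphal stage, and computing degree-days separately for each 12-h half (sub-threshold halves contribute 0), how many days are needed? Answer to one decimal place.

Day half: max(0, 18.7 − 6.4) × 0.5 = 12.3 × 0.5 = 6.15 DD.
Night half: max(0, 2.3 − 6.4) × 0.5 = 0.0 × 0.5 = 0.00 DD.
Per 24 h: 6.15 DD/day.
Duration = 59 / 6.15 = 9.593 ≈ 9.6 days.

9.6 days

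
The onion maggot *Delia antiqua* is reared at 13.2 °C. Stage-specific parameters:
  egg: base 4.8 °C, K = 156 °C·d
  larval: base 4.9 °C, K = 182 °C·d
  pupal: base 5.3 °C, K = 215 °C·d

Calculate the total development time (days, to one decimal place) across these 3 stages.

67.7 days

egg: 156 / (13.2 − 4.8) = 156 / 8.4 = 18.571 d.
larval: 182 / (13.2 − 4.9) = 182 / 8.3 = 21.928 d.
pupal: 215 / (13.2 − 5.3) = 215 / 7.9 = 27.215 d.
Sum = 67.714 ≈ 67.7 days.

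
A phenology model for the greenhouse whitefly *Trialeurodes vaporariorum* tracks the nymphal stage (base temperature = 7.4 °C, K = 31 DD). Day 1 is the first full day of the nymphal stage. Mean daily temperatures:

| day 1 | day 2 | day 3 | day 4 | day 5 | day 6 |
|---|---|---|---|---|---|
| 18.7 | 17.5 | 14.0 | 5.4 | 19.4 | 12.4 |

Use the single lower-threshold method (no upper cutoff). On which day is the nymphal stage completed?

day 5

Daily DD above 7.4 °C: 11.3, 10.1, 6.6, 0.0, 12.0, 5.0.
Cumulative: 11.3, 21.4, 28.0, 28.0, 40.0, 45.0.
The total first reaches 31 DD on day 5.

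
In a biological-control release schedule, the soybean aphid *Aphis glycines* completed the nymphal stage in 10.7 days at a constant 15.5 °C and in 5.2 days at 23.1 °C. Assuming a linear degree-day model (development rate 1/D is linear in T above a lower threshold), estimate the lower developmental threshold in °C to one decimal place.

Under the model K = D·(T − T_b), so D₁·(T₁ − T_b) = D₂·(T₂ − T_b).
10.7·(15.5 − T_b) = 5.2·(23.1 − T_b)
T_b = (10.7·15.5 − 5.2·23.1) / (10.7 − 5.2) = 45.73 / 5.5 = 8.315 °C ≈ 8.3 °C.

8.3 °C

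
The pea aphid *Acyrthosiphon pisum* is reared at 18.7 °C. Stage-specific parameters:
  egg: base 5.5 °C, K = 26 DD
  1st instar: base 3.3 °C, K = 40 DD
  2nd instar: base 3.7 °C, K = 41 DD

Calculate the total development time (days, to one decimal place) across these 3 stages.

egg: 26 / (18.7 − 5.5) = 26 / 13.2 = 1.970 d.
1st instar: 40 / (18.7 − 3.3) = 40 / 15.4 = 2.597 d.
2nd instar: 41 / (18.7 − 3.7) = 41 / 15.0 = 2.733 d.
Sum = 7.300 ≈ 7.3 days.

7.3 days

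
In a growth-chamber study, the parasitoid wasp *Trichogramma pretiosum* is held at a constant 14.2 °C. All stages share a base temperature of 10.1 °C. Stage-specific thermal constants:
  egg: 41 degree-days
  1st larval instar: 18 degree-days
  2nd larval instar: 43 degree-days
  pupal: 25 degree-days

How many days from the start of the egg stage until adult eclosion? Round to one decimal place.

Daily accumulation at 14.2 °C = 14.2 − 10.1 = 4.1 DD/day.
Total K = 41 + 18 + 43 + 25 = 127 DD.
Total duration = 127 / 4.1 = 30.976 ≈ 31.0 days.

31.0 days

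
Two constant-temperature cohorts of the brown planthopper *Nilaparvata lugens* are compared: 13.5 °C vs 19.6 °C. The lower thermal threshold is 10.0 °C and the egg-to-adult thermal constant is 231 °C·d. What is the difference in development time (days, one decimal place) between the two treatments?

At 13.5 °C: 231 / (13.5 − 10.0) = 231 / 3.5 = 66.000 d.
At 19.6 °C: 231 / (19.6 − 10.0) = 231 / 9.6 = 24.062 d.
Difference = |66.000 − 24.062| = 41.938 ≈ 41.9 days.

41.9 days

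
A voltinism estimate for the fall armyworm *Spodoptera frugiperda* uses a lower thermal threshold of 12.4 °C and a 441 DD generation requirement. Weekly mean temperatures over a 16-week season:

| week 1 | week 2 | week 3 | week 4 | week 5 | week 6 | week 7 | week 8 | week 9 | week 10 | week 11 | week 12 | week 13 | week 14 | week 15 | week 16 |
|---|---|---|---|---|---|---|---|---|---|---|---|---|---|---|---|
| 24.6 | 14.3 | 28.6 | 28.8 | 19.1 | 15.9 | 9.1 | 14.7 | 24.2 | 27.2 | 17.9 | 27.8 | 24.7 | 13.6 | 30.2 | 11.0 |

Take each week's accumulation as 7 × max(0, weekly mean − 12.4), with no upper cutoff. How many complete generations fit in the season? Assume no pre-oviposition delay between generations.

Weekly DD (7 × max(0, T̄ − 12.4)): 85.4, 13.3, 113.4, 114.8, 46.9, 24.5, 0.0, 16.1, 82.6, 103.6, 38.5, 107.8, 86.1, 8.4, 124.6, 0.0.
Season total = 966.0 DD.
Complete generations = ⌊966.0 / 441⌋ = 2.

2 generations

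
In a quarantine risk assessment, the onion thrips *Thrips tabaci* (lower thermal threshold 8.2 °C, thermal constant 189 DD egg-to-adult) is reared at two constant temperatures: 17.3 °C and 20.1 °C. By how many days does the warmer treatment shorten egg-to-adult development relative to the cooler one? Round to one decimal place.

4.9 days

At 17.3 °C: 189 / (17.3 − 8.2) = 189 / 9.1 = 20.769 d.
At 20.1 °C: 189 / (20.1 − 8.2) = 189 / 11.9 = 15.882 d.
Difference = |20.769 − 15.882| = 4.887 ≈ 4.9 days.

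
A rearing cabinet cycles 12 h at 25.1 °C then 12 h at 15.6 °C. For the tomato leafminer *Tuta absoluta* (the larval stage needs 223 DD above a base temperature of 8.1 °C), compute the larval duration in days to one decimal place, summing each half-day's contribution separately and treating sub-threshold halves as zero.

Day half: max(0, 25.1 − 8.1) × 0.5 = 17.0 × 0.5 = 8.50 DD.
Night half: max(0, 15.6 − 8.1) × 0.5 = 7.5 × 0.5 = 3.75 DD.
Per 24 h: 12.25 DD/day.
Duration = 223 / 12.25 = 18.204 ≈ 18.2 days.

18.2 days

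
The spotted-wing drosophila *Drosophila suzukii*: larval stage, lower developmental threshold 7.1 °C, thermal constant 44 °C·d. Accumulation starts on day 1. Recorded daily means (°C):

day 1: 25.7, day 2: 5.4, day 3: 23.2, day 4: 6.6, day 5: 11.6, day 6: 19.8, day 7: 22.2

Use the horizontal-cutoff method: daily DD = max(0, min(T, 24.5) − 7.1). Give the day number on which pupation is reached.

Daily DD above 7.1 °C (capped at 17.4): 17.4, 0.0, 16.1, 0.0, 4.5, 12.7, 15.1.
Cumulative: 17.4, 17.4, 33.5, 33.5, 38.0, 50.7, 65.8.
The total first reaches 44 DD on day 6.

day 6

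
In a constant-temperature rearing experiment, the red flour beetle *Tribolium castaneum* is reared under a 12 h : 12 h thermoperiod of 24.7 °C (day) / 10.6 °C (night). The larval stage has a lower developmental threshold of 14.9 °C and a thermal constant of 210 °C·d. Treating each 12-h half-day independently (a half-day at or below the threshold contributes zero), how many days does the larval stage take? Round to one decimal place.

42.9 days

Day half: max(0, 24.7 − 14.9) × 0.5 = 9.8 × 0.5 = 4.90 DD.
Night half: max(0, 10.6 − 14.9) × 0.5 = 0.0 × 0.5 = 0.00 DD.
Per 24 h: 4.90 DD/day.
Duration = 210 / 4.90 = 42.857 ≈ 42.9 days.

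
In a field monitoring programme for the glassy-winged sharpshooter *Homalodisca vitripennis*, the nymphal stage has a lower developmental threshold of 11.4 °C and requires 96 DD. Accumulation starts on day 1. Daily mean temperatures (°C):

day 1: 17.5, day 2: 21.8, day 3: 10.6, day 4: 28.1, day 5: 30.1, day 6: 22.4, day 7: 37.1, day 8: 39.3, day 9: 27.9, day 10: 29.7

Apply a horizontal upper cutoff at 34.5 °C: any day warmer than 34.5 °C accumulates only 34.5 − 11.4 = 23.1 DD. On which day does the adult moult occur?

day 8

Daily DD above 11.4 °C (capped at 23.1): 6.1, 10.4, 0.0, 16.7, 18.7, 11.0, 23.1, 23.1, 16.5, 18.3.
Cumulative: 6.1, 16.5, 16.5, 33.2, 51.9, 62.9, 86.0, 109.1, 125.6, 143.9.
The total first reaches 96 DD on day 8.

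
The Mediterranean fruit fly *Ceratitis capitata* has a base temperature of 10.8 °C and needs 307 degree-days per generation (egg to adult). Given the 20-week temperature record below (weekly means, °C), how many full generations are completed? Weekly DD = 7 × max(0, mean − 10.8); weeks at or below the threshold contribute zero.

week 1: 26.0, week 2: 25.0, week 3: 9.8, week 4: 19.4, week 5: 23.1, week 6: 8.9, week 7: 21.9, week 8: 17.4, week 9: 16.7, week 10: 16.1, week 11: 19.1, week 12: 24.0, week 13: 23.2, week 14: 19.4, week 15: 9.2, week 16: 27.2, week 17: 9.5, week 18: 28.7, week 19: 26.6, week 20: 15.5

Weekly DD (7 × max(0, T̄ − 10.8)): 106.4, 99.4, 0.0, 60.2, 86.1, 0.0, 77.7, 46.2, 41.3, 37.1, 58.1, 92.4, 86.8, 60.2, 0.0, 114.8, 0.0, 125.3, 110.6, 32.9.
Season total = 1235.5 DD.
Complete generations = ⌊1235.5 / 307⌋ = 4.

4 generations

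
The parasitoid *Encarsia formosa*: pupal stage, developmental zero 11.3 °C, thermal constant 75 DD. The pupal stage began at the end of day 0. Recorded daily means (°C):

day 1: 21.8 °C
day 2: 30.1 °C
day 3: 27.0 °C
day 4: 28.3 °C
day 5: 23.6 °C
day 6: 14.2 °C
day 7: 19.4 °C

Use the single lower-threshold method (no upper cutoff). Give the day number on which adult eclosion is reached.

day 6

Daily DD above 11.3 °C: 10.5, 18.8, 15.7, 17.0, 12.3, 2.9, 8.1.
Cumulative: 10.5, 29.3, 45.0, 62.0, 74.3, 77.2, 85.3.
The total first reaches 75 DD on day 6.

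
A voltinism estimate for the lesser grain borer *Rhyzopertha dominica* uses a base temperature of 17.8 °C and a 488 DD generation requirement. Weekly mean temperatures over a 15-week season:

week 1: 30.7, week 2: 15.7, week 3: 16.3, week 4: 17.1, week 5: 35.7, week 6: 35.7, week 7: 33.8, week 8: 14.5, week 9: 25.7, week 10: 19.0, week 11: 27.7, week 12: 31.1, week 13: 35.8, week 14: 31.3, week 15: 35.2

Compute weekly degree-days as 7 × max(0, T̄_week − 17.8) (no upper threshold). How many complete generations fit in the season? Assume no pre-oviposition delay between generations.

Weekly DD (7 × max(0, T̄ − 17.8)): 90.3, 0.0, 0.0, 0.0, 125.3, 125.3, 112.0, 0.0, 55.3, 8.4, 69.3, 93.1, 126.0, 94.5, 121.8.
Season total = 1021.3 DD.
Complete generations = ⌊1021.3 / 488⌋ = 2.

2 generations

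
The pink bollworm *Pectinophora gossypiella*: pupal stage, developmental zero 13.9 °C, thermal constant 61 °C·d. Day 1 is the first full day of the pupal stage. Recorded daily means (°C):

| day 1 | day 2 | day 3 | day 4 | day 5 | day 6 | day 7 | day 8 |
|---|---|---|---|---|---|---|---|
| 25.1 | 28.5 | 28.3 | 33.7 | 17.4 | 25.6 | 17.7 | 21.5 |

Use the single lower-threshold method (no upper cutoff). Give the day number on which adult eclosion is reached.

day 5

Daily DD above 13.9 °C: 11.2, 14.6, 14.4, 19.8, 3.5, 11.7, 3.8, 7.6.
Cumulative: 11.2, 25.8, 40.2, 60.0, 63.5, 75.2, 79.0, 86.6.
The total first reaches 61 DD on day 5.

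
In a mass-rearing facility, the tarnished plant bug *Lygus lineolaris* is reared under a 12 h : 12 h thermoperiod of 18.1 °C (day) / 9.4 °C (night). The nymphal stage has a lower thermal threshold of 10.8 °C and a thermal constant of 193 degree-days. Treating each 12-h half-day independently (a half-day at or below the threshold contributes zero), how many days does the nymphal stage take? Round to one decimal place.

Day half: max(0, 18.1 − 10.8) × 0.5 = 7.3 × 0.5 = 3.65 DD.
Night half: max(0, 9.4 − 10.8) × 0.5 = 0.0 × 0.5 = 0.00 DD.
Per 24 h: 3.65 DD/day.
Duration = 193 / 3.65 = 52.877 ≈ 52.9 days.

52.9 days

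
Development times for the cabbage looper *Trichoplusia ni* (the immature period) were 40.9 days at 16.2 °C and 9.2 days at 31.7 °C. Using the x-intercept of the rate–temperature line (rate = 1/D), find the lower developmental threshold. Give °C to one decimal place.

11.7 °C

Under the model K = D·(T − T_b), so D₁·(T₁ − T_b) = D₂·(T₂ − T_b).
40.9·(16.2 − T_b) = 9.2·(31.7 − T_b)
T_b = (40.9·16.2 − 9.2·31.7) / (40.9 − 9.2) = 370.94 / 31.7 = 11.702 °C ≈ 11.7 °C.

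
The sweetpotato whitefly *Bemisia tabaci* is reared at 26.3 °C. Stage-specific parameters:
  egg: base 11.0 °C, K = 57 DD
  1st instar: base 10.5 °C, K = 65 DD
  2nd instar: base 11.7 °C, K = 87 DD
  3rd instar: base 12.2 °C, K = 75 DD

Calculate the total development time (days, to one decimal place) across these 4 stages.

egg: 57 / (26.3 − 11.0) = 57 / 15.3 = 3.725 d.
1st instar: 65 / (26.3 − 10.5) = 65 / 15.8 = 4.114 d.
2nd instar: 87 / (26.3 − 11.7) = 87 / 14.6 = 5.959 d.
3rd instar: 75 / (26.3 − 12.2) = 75 / 14.1 = 5.319 d.
Sum = 19.117 ≈ 19.1 days.

19.1 days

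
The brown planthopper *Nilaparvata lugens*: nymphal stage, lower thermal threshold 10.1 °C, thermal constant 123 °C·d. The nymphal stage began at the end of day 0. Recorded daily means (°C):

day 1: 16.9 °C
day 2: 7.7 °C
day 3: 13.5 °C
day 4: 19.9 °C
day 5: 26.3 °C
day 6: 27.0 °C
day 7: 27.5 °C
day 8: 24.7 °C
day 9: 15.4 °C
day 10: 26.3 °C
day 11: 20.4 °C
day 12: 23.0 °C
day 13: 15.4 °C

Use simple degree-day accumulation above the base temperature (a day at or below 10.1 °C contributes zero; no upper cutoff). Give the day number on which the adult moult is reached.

Daily DD above 10.1 °C: 6.8, 0.0, 3.4, 9.8, 16.2, 16.9, 17.4, 14.6, 5.3, 16.2, 10.3, 12.9, 5.3.
Cumulative: 6.8, 6.8, 10.2, 20.0, 36.2, 53.1, 70.5, 85.1, 90.4, 106.6, 116.9, 129.8, 135.1.
The total first reaches 123 DD on day 12.

day 12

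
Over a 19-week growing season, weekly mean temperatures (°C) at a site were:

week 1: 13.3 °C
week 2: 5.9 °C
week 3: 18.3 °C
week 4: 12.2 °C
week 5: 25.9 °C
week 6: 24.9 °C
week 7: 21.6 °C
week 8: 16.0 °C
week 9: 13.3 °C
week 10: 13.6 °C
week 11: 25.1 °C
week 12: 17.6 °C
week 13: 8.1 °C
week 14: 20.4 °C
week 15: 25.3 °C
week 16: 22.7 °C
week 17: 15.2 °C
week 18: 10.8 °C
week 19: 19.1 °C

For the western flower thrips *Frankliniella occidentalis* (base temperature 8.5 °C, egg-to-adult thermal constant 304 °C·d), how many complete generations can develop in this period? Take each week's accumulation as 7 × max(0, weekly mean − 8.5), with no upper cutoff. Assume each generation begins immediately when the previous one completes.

3 generations

Weekly DD (7 × max(0, T̄ − 8.5)): 33.6, 0.0, 68.6, 25.9, 121.8, 114.8, 91.7, 52.5, 33.6, 35.7, 116.2, 63.7, 0.0, 83.3, 117.6, 99.4, 46.9, 16.1, 74.2.
Season total = 1195.6 DD.
Complete generations = ⌊1195.6 / 304⌋ = 3.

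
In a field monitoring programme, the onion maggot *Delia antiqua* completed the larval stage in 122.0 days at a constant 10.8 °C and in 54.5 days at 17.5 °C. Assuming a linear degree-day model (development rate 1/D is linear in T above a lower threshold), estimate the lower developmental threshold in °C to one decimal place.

5.4 °C

Under the model K = D·(T − T_b), so D₁·(T₁ − T_b) = D₂·(T₂ − T_b).
122.0·(10.8 − T_b) = 54.5·(17.5 − T_b)
T_b = (122.0·10.8 − 54.5·17.5) / (122.0 − 54.5) = 363.85 / 67.5 = 5.390 °C ≈ 5.4 °C.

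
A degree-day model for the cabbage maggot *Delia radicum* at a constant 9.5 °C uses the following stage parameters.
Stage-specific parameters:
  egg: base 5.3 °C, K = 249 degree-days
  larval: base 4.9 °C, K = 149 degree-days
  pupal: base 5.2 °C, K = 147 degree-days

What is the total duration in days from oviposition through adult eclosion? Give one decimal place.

125.9 days

egg: 249 / (9.5 − 5.3) = 249 / 4.2 = 59.286 d.
larval: 149 / (9.5 − 4.9) = 149 / 4.6 = 32.391 d.
pupal: 147 / (9.5 − 5.2) = 147 / 4.3 = 34.186 d.
Sum = 125.863 ≈ 125.9 days.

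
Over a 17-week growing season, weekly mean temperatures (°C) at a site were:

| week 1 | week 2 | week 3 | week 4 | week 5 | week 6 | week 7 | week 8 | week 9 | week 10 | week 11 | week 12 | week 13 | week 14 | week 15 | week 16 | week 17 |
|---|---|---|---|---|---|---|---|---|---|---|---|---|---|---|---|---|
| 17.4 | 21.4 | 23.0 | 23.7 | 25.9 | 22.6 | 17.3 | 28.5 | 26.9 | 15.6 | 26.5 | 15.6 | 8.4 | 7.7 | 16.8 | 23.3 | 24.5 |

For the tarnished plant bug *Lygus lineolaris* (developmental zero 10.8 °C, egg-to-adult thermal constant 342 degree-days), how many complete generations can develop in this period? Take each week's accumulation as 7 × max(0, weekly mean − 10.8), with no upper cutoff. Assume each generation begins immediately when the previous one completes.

Weekly DD (7 × max(0, T̄ − 10.8)): 46.2, 74.2, 85.4, 90.3, 105.7, 82.6, 45.5, 123.9, 112.7, 33.6, 109.9, 33.6, 0.0, 0.0, 42.0, 87.5, 95.9.
Season total = 1169.0 DD.
Complete generations = ⌊1169.0 / 342⌋ = 3.

3 generations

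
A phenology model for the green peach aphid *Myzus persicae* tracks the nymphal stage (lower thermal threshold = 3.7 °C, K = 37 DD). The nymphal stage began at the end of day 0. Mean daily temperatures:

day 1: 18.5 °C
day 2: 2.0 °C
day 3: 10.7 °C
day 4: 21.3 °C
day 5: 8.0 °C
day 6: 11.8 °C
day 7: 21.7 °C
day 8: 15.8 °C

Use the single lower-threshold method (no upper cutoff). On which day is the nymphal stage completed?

day 4

Daily DD above 3.7 °C: 14.8, 0.0, 7.0, 17.6, 4.3, 8.1, 18.0, 12.1.
Cumulative: 14.8, 14.8, 21.8, 39.4, 43.7, 51.8, 69.8, 81.9.
The total first reaches 37 DD on day 4.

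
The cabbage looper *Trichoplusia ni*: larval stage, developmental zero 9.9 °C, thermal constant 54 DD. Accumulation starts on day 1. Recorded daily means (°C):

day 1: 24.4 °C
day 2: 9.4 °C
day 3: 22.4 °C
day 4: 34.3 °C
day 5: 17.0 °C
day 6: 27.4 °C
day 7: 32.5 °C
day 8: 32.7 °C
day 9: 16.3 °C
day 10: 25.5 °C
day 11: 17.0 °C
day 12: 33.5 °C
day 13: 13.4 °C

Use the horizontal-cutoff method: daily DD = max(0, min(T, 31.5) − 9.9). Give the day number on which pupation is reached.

Daily DD above 9.9 °C (capped at 21.6): 14.5, 0.0, 12.5, 21.6, 7.1, 17.5, 21.6, 21.6, 6.4, 15.6, 7.1, 21.6, 3.5.
Cumulative: 14.5, 14.5, 27.0, 48.6, 55.7, 73.2, 94.8, 116.4, 122.8, 138.4, 145.5, 167.1, 170.6.
The total first reaches 54 DD on day 5.

day 5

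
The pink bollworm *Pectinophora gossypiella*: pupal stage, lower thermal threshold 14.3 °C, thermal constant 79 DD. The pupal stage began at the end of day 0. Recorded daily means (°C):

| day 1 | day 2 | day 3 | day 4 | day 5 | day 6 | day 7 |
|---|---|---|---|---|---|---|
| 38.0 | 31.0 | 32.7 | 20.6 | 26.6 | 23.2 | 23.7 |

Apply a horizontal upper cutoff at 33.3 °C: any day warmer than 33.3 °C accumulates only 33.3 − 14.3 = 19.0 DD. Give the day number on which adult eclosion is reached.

Daily DD above 14.3 °C (capped at 19.0): 19.0, 16.7, 18.4, 6.3, 12.3, 8.9, 9.4.
Cumulative: 19.0, 35.7, 54.1, 60.4, 72.7, 81.6, 91.0.
The total first reaches 79 DD on day 6.

day 6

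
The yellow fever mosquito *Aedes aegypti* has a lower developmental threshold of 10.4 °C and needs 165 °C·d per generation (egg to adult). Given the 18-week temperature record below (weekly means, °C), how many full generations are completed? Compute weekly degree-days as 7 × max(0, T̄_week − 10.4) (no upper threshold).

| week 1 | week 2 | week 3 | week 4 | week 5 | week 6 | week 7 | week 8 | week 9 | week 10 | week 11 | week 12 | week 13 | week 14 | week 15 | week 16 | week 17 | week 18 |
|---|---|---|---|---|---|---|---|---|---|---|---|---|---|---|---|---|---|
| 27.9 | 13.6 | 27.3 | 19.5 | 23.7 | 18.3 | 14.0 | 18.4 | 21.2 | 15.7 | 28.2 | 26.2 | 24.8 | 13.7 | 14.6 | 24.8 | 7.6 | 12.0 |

7 generations

Weekly DD (7 × max(0, T̄ − 10.4)): 122.5, 22.4, 118.3, 63.7, 93.1, 55.3, 25.2, 56.0, 75.6, 37.1, 124.6, 110.6, 100.8, 23.1, 29.4, 100.8, 0.0, 11.2.
Season total = 1169.7 DD.
Complete generations = ⌊1169.7 / 165⌋ = 7.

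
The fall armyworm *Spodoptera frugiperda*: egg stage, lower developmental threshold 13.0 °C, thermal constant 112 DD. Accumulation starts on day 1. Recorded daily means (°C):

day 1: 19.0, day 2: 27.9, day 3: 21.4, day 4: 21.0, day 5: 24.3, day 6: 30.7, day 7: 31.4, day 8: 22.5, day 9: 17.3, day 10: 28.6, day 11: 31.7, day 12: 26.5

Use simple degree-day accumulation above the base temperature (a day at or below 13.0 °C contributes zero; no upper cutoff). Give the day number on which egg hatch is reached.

day 10

Daily DD above 13.0 °C: 6.0, 14.9, 8.4, 8.0, 11.3, 17.7, 18.4, 9.5, 4.3, 15.6, 18.7, 13.5.
Cumulative: 6.0, 20.9, 29.3, 37.3, 48.6, 66.3, 84.7, 94.2, 98.5, 114.1, 132.8, 146.3.
The total first reaches 112 DD on day 10.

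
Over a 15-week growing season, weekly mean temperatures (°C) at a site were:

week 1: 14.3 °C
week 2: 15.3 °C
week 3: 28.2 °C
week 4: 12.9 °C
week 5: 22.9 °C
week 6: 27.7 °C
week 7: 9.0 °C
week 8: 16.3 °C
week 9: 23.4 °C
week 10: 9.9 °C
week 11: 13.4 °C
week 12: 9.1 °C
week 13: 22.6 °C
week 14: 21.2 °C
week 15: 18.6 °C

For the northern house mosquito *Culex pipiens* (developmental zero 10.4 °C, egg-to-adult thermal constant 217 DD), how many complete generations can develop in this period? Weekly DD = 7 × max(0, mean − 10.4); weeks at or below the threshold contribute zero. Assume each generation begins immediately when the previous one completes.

Weekly DD (7 × max(0, T̄ − 10.4)): 27.3, 34.3, 124.6, 17.5, 87.5, 121.1, 0.0, 41.3, 91.0, 0.0, 21.0, 0.0, 85.4, 75.6, 57.4.
Season total = 784.0 DD.
Complete generations = ⌊784.0 / 217⌋ = 3.

3 generations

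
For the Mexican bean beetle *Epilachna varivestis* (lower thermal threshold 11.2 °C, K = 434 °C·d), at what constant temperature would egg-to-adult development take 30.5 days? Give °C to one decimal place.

Required daily accumulation = 434 / 30.5 = 14.230 DD/day.
T = T_base + 14.230 = 11.2 + 14.230 = 25.430 ≈ 25.4 °C.

25.4 °C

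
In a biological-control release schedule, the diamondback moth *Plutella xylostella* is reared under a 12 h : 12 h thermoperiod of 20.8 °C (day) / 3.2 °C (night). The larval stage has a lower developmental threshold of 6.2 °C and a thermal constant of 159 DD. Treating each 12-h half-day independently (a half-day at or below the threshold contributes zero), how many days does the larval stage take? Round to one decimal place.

21.8 days

Day half: max(0, 20.8 − 6.2) × 0.5 = 14.6 × 0.5 = 7.30 DD.
Night half: max(0, 3.2 − 6.2) × 0.5 = 0.0 × 0.5 = 0.00 DD.
Per 24 h: 7.30 DD/day.
Duration = 159 / 7.30 = 21.781 ≈ 21.8 days.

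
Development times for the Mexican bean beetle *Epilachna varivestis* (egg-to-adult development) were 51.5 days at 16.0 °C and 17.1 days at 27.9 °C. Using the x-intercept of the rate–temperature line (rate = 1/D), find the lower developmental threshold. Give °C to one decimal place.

10.1 °C

Under the model K = D·(T − T_b), so D₁·(T₁ − T_b) = D₂·(T₂ − T_b).
51.5·(16.0 − T_b) = 17.1·(27.9 − T_b)
T_b = (51.5·16.0 − 17.1·27.9) / (51.5 − 17.1) = 346.91 / 34.4 = 10.085 °C ≈ 10.1 °C.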